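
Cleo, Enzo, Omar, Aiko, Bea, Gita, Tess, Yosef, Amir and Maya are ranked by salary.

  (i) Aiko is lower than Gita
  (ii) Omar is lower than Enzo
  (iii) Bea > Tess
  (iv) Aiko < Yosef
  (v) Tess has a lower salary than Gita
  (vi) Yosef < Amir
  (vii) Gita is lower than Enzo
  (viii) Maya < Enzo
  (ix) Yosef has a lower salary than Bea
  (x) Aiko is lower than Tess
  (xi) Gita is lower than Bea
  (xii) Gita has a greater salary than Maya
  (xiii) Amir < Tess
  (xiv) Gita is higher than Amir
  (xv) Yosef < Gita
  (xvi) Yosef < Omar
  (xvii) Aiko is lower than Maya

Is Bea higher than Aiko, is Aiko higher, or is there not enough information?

The relevant relations are Aiko < Yosef; Yosef < Amir; Amir < Tess; Tess < Gita; Gita < Bea.
Together: Aiko < Yosef < Amir < Tess < Gita < Bea.
So Bea is higher.

Bea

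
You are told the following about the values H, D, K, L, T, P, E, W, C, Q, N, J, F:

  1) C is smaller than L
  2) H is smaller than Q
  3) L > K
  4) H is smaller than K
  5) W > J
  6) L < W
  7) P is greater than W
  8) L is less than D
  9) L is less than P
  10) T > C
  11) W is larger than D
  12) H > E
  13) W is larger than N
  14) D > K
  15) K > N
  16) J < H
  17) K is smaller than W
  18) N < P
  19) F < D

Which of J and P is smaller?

The relevant relations are J < H; H < K; K < L; L < D; D < W; W < P.
Chaining these gives J < H < K < L < D < W < P.
So J < P; J is the smaller of the two.

J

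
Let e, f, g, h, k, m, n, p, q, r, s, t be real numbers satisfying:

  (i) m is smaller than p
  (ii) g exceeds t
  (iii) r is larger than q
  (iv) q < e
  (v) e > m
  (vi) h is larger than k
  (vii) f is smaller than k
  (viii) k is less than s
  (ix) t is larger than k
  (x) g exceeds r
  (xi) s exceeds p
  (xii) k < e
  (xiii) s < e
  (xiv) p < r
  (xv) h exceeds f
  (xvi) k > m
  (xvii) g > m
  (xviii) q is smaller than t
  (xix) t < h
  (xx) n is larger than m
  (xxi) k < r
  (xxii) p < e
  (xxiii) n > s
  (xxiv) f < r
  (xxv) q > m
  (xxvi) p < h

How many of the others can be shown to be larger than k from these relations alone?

7

Directly above k: t, s, h, r, e.
One step further: n, g (7 so far).
Nothing else is reachable above k; 7 in all.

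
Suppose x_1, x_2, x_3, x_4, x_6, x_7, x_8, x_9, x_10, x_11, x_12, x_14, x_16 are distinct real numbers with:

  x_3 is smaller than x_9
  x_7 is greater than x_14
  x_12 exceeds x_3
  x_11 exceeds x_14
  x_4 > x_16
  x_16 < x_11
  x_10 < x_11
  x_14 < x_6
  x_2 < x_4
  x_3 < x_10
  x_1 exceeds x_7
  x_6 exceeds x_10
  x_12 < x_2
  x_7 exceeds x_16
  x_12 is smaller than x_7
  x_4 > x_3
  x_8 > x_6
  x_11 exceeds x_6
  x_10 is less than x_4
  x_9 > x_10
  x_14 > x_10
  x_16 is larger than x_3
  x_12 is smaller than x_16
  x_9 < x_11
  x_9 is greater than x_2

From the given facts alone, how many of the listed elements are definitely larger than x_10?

8

The elements the relations force above x_10 are x_14, x_7, x_9, x_6, x_8, x_11, x_1, x_4 — no chain reaches any other.
That is 8.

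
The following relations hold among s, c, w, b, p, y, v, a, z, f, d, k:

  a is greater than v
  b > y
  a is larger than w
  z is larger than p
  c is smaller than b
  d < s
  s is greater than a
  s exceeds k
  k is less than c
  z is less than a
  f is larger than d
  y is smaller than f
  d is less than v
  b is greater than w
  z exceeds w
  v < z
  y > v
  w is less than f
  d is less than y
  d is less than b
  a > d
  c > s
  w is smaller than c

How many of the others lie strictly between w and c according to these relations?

3

Chaining upward from w reaches: z, a, f, s, b.
Chaining downward from c reaches: p, d, k, v, z, a, s.
Strictly between w and c are those in both lists: z, a, s — 3 elements.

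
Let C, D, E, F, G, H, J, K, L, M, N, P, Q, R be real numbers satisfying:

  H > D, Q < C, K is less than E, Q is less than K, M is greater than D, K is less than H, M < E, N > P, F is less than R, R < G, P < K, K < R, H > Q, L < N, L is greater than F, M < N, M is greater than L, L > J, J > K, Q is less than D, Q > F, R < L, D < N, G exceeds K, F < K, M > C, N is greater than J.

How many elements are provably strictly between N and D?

The relations place D below N. An element lies strictly between them when it is forced above D and also forced below N.
Above D: {M, E, H}. Below N: {F, P, Q, K, R, J, L, C, M}.
Intersection: {M} — 1.

1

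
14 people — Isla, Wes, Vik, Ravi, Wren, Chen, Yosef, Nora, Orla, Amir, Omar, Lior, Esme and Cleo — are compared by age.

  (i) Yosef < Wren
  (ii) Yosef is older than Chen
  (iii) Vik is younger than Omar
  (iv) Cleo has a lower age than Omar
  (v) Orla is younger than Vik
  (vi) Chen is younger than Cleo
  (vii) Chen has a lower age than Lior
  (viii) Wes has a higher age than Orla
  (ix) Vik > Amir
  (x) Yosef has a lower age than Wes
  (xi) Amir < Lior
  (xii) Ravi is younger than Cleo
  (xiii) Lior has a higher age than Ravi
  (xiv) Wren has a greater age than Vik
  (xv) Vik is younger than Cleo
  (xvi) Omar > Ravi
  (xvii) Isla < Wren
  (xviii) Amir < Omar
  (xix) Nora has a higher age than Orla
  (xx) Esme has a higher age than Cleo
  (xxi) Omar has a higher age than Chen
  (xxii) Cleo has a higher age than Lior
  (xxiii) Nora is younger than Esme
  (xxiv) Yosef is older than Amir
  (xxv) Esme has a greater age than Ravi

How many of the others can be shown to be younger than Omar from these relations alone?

From Omar the given relations immediately reach Chen, Amir, Ravi, Vik, Cleo.
From those, Orla, Lior — 7 in total.
No other element is forced below Omar by the given relations, so the count is 7.

7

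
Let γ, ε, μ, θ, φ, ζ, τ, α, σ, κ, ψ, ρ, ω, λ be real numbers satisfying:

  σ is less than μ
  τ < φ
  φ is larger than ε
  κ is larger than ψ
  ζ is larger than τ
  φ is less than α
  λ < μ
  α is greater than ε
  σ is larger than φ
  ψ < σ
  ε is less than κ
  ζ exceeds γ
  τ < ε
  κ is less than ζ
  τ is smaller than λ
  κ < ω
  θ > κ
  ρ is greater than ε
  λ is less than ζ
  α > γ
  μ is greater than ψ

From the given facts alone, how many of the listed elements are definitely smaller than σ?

The elements the relations force below σ are τ, ε, φ, ψ — no chain reaches any other.
That is 4.

4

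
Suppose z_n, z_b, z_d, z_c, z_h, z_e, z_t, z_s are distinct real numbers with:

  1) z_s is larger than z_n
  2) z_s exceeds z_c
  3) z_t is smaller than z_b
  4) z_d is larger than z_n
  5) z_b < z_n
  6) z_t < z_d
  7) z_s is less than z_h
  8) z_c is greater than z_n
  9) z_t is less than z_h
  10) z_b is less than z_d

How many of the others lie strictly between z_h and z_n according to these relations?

2

Chaining upward from z_n reaches: z_d, z_c, z_s.
Chaining downward from z_h reaches: z_t, z_b, z_c, z_s.
Strictly between z_n and z_h are those in both lists: z_c, z_s — 2 elements.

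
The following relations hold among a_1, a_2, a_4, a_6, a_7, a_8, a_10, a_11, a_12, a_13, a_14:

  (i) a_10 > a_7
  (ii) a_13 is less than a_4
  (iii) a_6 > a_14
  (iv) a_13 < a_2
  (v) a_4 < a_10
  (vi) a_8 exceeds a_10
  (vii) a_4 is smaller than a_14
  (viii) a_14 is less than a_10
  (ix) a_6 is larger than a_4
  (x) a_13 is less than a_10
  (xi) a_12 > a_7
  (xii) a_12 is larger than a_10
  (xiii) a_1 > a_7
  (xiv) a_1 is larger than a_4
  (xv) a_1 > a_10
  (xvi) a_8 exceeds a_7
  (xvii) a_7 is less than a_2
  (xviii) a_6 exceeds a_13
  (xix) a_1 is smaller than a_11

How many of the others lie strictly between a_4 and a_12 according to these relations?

The relations place a_4 below a_12. An element lies strictly between them when it is forced above a_4 and also forced below a_12.
Above a_4: {a_14, a_10, a_1, a_6, a_11, a_8}. Below a_12: {a_13, a_7, a_14, a_10}.
Intersection: {a_14, a_10} — 2.

2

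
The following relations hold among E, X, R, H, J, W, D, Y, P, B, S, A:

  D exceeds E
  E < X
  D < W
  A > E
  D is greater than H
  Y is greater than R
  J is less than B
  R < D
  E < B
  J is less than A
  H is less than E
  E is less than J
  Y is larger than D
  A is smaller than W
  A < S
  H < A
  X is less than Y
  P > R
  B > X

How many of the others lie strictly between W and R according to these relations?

1

Chaining upward from R reaches: D, P, Y.
Chaining downward from W reaches: H, E, J, A, D.
Strictly between R and W are those in both lists: D — 1 element.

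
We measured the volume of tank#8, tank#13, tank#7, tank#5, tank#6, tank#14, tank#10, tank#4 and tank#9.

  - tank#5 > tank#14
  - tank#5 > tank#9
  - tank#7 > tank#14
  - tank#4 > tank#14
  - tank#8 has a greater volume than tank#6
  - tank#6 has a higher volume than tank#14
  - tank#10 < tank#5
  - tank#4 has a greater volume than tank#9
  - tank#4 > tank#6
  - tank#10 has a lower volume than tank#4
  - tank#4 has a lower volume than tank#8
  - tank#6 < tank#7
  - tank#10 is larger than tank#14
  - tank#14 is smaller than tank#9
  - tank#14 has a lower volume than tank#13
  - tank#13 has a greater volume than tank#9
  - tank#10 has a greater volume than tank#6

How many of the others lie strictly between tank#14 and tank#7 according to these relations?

1

Chaining upward from tank#14 reaches: tank#9, tank#6, tank#10, tank#4, tank#5, tank#8, tank#13.
Chaining downward from tank#7 reaches: tank#6.
Strictly between tank#14 and tank#7 are those in both lists: tank#6 — 1 element.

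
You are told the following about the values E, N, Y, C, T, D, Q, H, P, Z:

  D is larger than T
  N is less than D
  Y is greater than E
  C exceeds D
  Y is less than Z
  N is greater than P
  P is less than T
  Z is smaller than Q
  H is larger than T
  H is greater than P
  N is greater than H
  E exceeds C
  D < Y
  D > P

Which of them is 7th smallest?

Piecing the relations together gives one ordering: P < T < H < N < D < C < E < Y < Z < Q.
The 7th smallest is E.

E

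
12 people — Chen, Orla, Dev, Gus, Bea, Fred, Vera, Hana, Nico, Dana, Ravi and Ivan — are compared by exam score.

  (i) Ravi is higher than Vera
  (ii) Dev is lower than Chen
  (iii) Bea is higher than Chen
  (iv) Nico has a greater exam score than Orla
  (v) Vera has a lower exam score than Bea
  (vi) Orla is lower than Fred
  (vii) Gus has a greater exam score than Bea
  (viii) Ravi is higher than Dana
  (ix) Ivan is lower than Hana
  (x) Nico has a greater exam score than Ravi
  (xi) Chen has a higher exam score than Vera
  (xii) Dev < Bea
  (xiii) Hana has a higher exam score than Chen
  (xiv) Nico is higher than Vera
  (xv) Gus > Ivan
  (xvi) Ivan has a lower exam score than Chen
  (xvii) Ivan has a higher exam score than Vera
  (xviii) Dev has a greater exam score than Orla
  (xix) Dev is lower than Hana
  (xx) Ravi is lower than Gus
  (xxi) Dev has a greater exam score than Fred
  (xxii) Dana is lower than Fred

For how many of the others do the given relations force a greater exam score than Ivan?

The elements the relations force above Ivan are Chen, Bea, Hana, Gus — no chain reaches any other.
That is 4.

4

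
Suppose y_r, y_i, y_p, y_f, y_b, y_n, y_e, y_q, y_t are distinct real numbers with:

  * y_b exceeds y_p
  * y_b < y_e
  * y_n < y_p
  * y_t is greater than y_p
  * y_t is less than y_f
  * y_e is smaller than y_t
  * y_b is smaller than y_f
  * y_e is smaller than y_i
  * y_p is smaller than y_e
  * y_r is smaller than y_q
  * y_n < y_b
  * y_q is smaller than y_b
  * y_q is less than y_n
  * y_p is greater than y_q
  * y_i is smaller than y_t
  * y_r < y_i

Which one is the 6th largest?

Chaining the given pairs: y_r < y_q < y_n < y_p < y_b < y_e < y_i < y_t < y_f.
Counting 6 from the largest end gives y_p.

y_p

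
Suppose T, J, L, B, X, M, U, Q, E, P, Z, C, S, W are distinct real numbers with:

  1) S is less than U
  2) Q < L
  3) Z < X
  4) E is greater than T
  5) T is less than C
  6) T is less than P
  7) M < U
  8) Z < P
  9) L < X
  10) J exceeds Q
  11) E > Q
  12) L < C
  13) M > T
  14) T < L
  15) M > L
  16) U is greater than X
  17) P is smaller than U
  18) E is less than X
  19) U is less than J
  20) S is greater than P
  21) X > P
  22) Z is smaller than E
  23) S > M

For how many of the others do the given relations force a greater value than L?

The elements the relations force above L are M, X, S, U, J, C — no chain reaches any other.
That is 6.

6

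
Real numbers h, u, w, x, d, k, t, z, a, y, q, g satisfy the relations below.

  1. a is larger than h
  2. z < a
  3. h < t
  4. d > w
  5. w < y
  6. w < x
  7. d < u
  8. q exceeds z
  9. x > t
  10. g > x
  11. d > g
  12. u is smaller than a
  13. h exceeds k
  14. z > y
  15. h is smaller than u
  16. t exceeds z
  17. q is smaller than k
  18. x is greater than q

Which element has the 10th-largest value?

The consecutive relations fix a unique order: w < y < z < q < k < h < t < x < g < d < u < a.
Counting 10 from the largest end gives z.

z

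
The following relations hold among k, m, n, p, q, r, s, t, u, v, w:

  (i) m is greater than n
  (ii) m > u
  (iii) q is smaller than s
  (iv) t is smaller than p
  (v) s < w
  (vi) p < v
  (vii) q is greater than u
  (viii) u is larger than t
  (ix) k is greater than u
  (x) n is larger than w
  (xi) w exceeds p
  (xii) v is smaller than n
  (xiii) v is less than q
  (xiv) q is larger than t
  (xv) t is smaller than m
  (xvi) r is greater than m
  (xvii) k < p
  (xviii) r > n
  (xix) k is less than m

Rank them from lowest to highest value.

t < u < k < p < v < q < s < w < n < m < r

Each adjacent pair is fixed by a given relation: t < u; u < k; k < p; p < v; v < q; q < s; s < w; w < n; n < m; m < r. Chaining them end to end gives the full order.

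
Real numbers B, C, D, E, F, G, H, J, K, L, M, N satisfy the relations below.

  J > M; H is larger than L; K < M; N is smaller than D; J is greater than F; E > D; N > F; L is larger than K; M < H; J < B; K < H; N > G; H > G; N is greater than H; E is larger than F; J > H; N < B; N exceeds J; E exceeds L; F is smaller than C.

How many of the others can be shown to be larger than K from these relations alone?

8

From K the given relations immediately reach L, M, H.
From those, J, N, E — 6 in total.
From those, B, D — 8 in total.
Nothing else is reachable above K; 8 in all.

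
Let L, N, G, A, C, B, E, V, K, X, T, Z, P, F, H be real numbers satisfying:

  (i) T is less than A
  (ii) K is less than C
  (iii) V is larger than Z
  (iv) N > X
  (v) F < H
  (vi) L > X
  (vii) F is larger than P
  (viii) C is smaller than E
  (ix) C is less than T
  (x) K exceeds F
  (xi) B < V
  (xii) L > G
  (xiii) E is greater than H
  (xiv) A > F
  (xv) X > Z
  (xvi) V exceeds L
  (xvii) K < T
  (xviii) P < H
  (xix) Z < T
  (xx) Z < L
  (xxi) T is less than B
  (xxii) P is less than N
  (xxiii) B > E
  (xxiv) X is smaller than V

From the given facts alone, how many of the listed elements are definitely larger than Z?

From Z the given relations immediately reach X, L, T, V.
From those, N, B, A — 7 in total.
No other element is forced above Z by the given relations, so the count is 7.

7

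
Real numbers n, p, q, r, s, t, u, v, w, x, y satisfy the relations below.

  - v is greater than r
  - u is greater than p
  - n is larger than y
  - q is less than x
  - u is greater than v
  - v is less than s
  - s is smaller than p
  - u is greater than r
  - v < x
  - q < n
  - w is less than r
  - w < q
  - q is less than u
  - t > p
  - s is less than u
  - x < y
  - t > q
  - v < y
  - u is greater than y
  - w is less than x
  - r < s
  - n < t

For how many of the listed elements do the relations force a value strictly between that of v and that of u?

4

The relations place v below u. An element lies strictly between them when it is forced above v and also forced below u.
Above v: {x, y, n, s, p, t}. Below u: {w, r, q, x, y, s, p}.
Intersection: {x, y, s, p} — 4.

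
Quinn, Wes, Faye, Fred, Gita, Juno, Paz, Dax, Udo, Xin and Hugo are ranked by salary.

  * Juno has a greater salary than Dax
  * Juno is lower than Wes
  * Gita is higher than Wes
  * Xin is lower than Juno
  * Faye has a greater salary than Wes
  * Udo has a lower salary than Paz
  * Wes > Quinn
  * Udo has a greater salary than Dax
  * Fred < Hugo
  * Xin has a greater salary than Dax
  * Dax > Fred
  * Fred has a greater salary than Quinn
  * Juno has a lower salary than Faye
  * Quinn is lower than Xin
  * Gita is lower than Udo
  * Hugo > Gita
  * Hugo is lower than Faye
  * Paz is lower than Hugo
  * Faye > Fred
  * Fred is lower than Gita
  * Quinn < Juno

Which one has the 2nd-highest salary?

Hugo

Piecing the relations together gives one ordering: Quinn < Fred < Dax < Xin < Juno < Wes < Gita < Udo < Paz < Hugo < Faye.
Counting 2 from the largest end gives Hugo.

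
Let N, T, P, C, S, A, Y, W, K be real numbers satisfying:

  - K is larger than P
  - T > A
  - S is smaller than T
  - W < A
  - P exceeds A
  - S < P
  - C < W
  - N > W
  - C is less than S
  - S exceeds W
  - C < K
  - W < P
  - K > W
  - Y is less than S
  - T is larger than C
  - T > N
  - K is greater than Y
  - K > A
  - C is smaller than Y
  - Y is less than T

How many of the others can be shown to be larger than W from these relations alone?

Directly above W: N, A, S, P, K.
One step further: T (6 so far).
Nothing else is reachable above W; 6 in all.

6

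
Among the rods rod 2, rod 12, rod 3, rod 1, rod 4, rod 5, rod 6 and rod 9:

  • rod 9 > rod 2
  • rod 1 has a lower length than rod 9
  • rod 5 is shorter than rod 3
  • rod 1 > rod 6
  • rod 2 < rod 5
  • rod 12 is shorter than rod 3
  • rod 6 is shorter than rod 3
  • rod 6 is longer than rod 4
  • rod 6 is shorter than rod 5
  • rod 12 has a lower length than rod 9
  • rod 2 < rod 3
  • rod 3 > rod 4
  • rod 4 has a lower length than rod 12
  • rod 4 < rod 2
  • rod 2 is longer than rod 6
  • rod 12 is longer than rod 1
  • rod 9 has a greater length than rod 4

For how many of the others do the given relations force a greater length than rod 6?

From rod 6 the given relations immediately reach rod 2, rod 1, rod 5, rod 3.
From those, rod 12, rod 9 — 6 in total.
Nothing else is reachable above rod 6; 6 in all.

6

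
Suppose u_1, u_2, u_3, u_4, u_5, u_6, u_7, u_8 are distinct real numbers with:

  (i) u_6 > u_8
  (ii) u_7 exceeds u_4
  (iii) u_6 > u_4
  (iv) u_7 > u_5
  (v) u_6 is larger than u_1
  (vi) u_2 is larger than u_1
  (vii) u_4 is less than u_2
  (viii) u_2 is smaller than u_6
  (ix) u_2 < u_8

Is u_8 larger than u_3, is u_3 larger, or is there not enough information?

Following every chain through u_3: nothing is chained to u_3.
u_8 is not reached, and no chain runs the other way from u_8 to u_3.
So the given relations leave the order of u_3 and u_8 undetermined.

undetermined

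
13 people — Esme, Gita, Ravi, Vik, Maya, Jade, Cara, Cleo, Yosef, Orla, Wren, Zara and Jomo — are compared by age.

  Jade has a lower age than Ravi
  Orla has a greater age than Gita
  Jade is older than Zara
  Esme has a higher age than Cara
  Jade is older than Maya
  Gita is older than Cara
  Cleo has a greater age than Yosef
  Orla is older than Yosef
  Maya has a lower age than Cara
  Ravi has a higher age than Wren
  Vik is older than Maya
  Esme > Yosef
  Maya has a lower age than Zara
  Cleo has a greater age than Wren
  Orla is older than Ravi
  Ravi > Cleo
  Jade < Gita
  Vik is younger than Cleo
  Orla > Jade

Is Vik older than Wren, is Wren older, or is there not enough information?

Following every chain through Wren: above Wren we get Cleo, Ravi, Orla.
Vik is not reached, and no chain runs the other way from Vik to Wren.
So the given relations leave the order of Wren and Vik undetermined.

undetermined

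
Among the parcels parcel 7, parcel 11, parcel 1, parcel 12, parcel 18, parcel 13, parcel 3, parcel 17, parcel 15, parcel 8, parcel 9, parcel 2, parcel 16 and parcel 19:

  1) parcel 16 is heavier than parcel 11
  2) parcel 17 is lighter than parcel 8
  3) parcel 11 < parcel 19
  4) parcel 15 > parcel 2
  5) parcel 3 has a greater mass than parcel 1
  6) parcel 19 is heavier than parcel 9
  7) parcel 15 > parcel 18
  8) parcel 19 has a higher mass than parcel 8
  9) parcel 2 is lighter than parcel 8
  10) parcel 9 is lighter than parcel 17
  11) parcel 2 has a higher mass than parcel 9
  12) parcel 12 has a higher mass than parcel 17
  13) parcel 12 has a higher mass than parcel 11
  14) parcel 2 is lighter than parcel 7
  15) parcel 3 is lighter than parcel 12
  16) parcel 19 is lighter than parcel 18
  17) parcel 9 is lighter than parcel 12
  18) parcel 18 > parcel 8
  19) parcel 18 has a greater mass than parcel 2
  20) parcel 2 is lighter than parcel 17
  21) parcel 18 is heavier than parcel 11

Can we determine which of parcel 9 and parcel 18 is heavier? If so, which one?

parcel 9 < parcel 2 and parcel 2 < parcel 8 give parcel 9 < parcel 8.
Then parcel 8 < parcel 19 extends the chain to parcel 19.
With parcel 19 < parcel 18: parcel 9 < parcel 2 < parcel 8 < parcel 19 < parcel 18.
So parcel 18 is heavier.

parcel 18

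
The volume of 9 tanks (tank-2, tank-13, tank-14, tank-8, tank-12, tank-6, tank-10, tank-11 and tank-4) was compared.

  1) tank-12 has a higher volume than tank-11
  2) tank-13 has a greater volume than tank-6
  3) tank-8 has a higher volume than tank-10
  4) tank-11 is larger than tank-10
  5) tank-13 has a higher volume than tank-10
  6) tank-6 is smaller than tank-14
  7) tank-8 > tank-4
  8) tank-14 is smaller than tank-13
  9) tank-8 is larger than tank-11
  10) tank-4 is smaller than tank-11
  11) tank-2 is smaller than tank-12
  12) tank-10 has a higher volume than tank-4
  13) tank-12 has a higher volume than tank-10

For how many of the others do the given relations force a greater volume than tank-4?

Directly above tank-4: tank-10, tank-11, tank-8.
One step further: tank-12, tank-13 (5 so far).
Nothing else is reachable above tank-4; 5 in all.

5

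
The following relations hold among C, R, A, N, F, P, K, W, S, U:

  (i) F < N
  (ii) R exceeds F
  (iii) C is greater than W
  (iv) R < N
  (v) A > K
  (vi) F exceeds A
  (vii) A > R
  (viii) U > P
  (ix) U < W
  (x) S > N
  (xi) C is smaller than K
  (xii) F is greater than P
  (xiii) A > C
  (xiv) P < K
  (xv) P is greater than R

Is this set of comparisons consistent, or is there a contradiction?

inconsistent

We have F < R stated directly, yet also R < P < U < W < C < K < A < F by chaining the others — so R < F. Contradiction.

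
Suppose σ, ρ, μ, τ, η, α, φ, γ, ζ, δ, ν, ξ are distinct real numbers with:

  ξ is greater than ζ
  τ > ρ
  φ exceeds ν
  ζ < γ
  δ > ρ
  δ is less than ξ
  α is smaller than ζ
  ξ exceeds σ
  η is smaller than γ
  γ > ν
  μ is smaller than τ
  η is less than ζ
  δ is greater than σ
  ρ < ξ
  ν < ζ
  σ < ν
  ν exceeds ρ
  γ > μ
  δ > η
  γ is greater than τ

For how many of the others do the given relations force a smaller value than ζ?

5

From ζ the given relations immediately reach α, η, ν.
From those, ρ, σ — 5 in total.
Nothing else is reachable below ζ; 5 in all.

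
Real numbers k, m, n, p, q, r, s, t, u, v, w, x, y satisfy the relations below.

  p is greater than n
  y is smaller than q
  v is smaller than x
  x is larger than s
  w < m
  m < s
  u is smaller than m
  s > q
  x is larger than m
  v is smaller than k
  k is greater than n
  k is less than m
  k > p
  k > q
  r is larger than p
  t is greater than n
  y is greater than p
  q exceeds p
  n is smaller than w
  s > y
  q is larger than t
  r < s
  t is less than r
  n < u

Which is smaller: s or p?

p

p < y and y < q give p < q.
With q < k: p < y < q < k.
Then k < m extends the chain to m.
With m < s: p < y < q < k < m < s.
So p < s; p is the smaller of the two.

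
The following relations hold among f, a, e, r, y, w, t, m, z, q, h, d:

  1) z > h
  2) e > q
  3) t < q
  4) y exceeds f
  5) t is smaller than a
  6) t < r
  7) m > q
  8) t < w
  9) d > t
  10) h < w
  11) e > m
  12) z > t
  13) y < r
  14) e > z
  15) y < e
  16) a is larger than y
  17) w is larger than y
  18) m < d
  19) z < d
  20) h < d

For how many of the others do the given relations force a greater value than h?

The elements the relations force above h are z, e, d, w — no chain reaches any other.
That is 4.

4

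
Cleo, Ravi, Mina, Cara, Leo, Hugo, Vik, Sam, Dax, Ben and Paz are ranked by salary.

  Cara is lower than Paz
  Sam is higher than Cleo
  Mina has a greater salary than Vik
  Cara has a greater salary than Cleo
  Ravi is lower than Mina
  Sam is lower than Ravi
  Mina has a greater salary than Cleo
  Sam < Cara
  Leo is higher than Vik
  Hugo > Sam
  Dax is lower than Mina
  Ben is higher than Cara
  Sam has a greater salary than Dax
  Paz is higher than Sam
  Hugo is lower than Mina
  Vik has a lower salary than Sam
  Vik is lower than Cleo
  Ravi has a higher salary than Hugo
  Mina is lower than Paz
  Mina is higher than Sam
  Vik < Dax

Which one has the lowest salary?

Dax is not least since Vik < Dax; Cleo is not least since Vik < Cleo; Leo is not least since Vik < Leo; Sam is not least since Cleo < Sam; Cara is not least since Cleo < Cara; Hugo is not least since Sam < Hugo; Ravi is not least since Hugo < Ravi; Ben is not least since Cara < Ben; Mina is not least since Sam < Mina; Paz is not least since Cara < Paz.
Only Vik has nothing below it, so Vik is the lowest salary.

Vik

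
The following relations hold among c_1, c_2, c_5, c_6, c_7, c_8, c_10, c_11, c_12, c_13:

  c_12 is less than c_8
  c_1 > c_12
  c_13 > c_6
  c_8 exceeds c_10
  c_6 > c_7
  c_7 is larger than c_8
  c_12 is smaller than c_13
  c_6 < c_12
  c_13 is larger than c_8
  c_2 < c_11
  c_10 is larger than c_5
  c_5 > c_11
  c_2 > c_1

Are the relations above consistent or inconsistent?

Chaining the given relations yields c_12 < c_1 < c_2 < c_11 < c_5 < c_10 < c_8 < c_7 < c_6, so c_12 < c_6. But one relation states c_6 < c_12. These cannot both hold.

inconsistent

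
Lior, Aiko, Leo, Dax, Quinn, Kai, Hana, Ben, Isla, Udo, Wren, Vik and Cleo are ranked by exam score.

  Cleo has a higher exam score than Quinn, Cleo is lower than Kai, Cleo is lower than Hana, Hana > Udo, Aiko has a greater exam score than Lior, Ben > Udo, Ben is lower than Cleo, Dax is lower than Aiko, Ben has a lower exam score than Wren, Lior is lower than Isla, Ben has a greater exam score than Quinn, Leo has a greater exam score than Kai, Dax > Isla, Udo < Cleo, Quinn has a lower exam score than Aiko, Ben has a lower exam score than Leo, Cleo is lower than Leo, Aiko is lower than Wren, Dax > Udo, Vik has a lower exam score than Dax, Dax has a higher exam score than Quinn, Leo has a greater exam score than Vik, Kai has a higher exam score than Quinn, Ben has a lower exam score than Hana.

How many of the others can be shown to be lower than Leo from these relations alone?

Directly below Leo: Ben, Cleo, Vik, Kai.
One step further: Udo, Quinn (6 so far).
Nothing else is reachable below Leo; 6 in all.

6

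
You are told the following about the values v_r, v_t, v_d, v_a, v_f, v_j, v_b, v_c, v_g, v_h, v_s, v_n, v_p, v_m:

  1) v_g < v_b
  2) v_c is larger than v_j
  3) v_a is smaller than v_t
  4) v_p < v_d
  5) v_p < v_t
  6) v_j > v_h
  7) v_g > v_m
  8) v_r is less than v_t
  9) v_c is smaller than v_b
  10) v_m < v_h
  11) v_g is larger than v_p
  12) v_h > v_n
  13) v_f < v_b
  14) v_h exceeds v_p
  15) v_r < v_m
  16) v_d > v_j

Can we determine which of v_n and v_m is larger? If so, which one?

undetermined

Following every chain through v_n: above v_n we get v_h, v_j, v_c, v_b, v_d.
v_m is not reached, and no chain runs the other way from v_m to v_n.
So the given relations leave the order of v_n and v_m undetermined.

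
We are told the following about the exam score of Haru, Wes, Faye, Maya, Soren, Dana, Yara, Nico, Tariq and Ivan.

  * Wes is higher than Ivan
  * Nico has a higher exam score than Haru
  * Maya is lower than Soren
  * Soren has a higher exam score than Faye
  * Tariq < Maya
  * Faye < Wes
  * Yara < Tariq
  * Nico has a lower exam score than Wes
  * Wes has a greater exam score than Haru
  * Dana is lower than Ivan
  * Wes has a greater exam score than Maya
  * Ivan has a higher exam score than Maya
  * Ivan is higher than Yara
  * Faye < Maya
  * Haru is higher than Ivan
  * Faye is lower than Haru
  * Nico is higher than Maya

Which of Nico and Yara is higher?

Nico

Following the relations from Yara: Yara < Tariq < Maya < Ivan < Haru < Nico.
So Yara < Nico; Nico is the higher of the two.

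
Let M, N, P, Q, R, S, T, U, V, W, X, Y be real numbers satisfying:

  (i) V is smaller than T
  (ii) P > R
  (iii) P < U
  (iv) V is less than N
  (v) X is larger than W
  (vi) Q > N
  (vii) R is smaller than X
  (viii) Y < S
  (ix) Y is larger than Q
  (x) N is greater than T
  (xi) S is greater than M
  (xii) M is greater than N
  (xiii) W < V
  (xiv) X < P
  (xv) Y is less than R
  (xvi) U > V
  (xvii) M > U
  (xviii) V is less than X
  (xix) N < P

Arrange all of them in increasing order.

The consecutive links are each given: W < V; V < T; T < N; N < Q; Q < Y; Y < R; R < X; X < P; P < U; U < M; M < S.

W < V < T < N < Q < Y < R < X < P < U < M < S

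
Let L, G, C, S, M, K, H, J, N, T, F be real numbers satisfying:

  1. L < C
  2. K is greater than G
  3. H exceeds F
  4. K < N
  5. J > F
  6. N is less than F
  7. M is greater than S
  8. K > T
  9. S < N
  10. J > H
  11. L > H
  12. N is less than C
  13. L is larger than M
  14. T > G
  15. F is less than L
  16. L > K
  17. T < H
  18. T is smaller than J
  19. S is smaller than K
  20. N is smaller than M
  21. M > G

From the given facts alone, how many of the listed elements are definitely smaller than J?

From J the given relations immediately reach T, F, H.
From those, G, N — 5 in total.
From those, S, K — 7 in total.
No other element is forced below J by the given relations, so the count is 7.

7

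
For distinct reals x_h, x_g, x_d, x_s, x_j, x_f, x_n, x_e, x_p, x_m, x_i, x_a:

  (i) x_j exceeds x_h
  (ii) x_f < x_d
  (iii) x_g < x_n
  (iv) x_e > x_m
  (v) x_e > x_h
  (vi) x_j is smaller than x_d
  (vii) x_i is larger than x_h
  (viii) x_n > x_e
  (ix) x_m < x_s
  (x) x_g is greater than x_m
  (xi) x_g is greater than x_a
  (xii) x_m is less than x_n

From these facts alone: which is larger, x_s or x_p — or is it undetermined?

undetermined

Following every chain through x_p: nothing is chained to x_p.
x_s is not reached, and no chain runs the other way from x_s to x_p.
So the given relations leave the order of x_p and x_s undetermined.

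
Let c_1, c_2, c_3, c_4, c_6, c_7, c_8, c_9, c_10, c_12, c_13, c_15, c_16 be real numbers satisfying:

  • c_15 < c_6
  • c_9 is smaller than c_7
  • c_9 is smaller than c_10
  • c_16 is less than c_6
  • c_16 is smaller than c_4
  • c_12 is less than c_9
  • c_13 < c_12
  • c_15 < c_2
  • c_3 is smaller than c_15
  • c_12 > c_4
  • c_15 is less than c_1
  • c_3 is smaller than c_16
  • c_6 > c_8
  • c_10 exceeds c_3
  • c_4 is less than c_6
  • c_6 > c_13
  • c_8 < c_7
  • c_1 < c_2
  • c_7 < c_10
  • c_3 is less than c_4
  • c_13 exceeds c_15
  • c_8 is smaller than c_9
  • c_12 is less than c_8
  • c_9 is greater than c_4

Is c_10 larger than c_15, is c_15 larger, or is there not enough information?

Following the relations from c_15: c_15 < c_13 < c_12 < c_8 < c_9 < c_7 < c_10.
So c_10 is larger.

c_10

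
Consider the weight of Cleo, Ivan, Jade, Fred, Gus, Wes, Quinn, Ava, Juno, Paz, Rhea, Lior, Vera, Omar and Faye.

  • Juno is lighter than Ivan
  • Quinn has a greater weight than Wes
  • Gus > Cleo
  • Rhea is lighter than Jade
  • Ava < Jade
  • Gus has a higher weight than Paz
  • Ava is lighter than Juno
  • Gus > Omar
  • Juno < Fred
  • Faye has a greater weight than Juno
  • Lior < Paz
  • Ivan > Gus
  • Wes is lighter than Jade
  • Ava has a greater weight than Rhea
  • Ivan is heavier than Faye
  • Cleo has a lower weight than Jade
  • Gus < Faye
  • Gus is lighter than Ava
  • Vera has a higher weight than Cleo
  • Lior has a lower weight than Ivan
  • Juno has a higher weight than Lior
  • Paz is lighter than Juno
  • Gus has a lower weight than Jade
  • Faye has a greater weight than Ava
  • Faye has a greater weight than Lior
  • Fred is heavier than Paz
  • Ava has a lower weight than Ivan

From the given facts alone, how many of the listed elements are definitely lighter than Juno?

From Juno the given relations immediately reach Lior, Paz, Ava.
From those, Gus, Rhea — 5 in total.
From those, Omar, Cleo — 7 in total.
Nothing else is reachable below Juno; 7 in all.

7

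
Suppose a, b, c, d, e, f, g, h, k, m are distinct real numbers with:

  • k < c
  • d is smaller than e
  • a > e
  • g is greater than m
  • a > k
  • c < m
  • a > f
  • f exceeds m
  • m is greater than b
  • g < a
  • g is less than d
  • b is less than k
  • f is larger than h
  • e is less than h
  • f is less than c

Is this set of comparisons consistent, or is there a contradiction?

Chaining the given relations yields c < m < g < d < e < h < f, so c < f. But one relation states f < c. These cannot both hold.

inconsistent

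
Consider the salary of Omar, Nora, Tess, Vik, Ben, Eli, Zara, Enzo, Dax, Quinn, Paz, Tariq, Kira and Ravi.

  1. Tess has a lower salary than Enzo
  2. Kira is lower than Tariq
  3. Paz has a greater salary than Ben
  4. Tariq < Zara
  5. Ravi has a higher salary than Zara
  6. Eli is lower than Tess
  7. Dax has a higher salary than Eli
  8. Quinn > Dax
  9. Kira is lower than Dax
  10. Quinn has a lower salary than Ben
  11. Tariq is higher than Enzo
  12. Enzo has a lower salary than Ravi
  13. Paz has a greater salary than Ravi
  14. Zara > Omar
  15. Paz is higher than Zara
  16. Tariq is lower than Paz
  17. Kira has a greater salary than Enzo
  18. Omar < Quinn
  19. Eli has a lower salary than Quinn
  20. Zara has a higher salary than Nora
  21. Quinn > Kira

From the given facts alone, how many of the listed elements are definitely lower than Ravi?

Directly below Ravi: Enzo, Zara.
One step further: Tess, Omar, Tariq, Nora (6 so far).
One step further: Eli, Kira (8 so far).
Nothing else is reachable below Ravi; 8 in all.

8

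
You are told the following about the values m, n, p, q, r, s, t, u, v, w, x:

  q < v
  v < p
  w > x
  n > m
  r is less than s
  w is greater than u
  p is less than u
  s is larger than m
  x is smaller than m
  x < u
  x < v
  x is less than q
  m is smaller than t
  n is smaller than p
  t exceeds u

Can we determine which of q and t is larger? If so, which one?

t

q < v and v < p give q < p.
With p < u: q < v < p < u.
Then u < t extends the chain to t.
So t is larger.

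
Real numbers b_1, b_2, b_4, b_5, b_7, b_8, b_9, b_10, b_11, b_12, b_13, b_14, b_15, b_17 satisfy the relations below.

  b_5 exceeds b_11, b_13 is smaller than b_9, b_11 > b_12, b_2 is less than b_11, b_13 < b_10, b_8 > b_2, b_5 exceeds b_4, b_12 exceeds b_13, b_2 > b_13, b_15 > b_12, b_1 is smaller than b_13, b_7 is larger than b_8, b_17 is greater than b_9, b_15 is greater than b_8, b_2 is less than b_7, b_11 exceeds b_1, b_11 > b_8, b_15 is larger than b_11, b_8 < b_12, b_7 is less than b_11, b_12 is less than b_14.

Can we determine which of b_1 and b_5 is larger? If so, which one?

b_5

b_1 < b_13 and b_13 < b_2 give b_1 < b_2.
Then b_2 < b_8 extends the chain to b_8.
Then b_8 < b_7 extends the chain to b_7.
With b_7 < b_11: b_1 < b_13 < b_2 < b_8 < b_7 < b_11.
Then b_11 < b_5 extends the chain to b_5.
So b_5 is larger.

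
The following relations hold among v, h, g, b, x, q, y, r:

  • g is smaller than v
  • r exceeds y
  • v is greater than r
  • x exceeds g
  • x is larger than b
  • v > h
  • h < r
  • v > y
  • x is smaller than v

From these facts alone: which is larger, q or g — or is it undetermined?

undetermined

Following every chain through g: above g we get x, v.
q is not reached, and no chain runs the other way from q to g.
So the given relations leave the order of g and q undetermined.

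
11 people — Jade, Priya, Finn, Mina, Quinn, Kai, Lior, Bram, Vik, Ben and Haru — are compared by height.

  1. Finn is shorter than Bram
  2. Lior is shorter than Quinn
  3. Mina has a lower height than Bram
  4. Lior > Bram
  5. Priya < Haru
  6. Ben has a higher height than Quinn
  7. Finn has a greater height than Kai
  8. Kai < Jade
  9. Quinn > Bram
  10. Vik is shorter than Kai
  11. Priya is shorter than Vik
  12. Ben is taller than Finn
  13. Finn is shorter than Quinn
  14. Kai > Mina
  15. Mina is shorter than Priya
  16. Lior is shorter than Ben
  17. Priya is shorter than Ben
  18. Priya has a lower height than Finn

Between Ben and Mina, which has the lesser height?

Mina < Priya and Priya < Vik give Mina < Vik.
Then Vik < Kai extends the chain to Kai.
Then Kai < Finn extends the chain to Finn.
Then Finn < Bram extends the chain to Bram.
With Bram < Lior: Mina < Priya < Vik < Kai < Finn < Bram < Lior.
Then Lior < Quinn extends the chain to Quinn.
Then Quinn < Ben extends the chain to Ben.
So Mina < Ben; Mina is the shorter of the two.

Mina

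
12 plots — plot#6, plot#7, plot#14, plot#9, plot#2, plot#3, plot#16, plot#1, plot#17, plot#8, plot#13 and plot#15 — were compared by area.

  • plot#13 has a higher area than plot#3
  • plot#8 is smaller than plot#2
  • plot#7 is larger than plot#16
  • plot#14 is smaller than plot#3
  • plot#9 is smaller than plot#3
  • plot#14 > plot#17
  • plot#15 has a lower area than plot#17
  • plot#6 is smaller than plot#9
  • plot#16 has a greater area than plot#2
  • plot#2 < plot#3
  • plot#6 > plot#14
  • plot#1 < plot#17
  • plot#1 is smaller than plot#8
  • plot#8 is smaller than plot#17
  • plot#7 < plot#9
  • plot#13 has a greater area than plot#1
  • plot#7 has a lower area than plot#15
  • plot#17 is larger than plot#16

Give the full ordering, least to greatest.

The consecutive links are each given: plot#1 < plot#8; plot#8 < plot#2; plot#2 < plot#16; plot#16 < plot#7; plot#7 < plot#15; plot#15 < plot#17; plot#17 < plot#14; plot#14 < plot#6; plot#6 < plot#9; plot#9 < plot#3; plot#3 < plot#13.

plot#1 < plot#8 < plot#2 < plot#16 < plot#7 < plot#15 < plot#17 < plot#14 < plot#6 < plot#9 < plot#3 < plot#13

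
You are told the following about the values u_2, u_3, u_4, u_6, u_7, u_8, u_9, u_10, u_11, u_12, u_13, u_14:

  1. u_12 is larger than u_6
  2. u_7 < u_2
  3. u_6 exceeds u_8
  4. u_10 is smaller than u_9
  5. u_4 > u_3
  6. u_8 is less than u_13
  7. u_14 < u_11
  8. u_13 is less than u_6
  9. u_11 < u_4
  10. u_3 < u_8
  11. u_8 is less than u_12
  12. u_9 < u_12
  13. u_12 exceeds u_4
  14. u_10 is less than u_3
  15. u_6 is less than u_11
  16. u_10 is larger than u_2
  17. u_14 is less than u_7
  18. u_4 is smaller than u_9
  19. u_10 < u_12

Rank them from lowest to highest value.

Nothing is placed below u_14, so it is least; from there u_14 < u_7; u_7 < u_2; u_2 < u_10; u_10 < u_3; u_3 < u_8; u_8 < u_13; u_13 < u_6; u_6 < u_11; u_11 < u_4; u_4 < u_9; u_9 < u_12, each given directly.

u_14 < u_7 < u_2 < u_10 < u_3 < u_8 < u_13 < u_6 < u_11 < u_4 < u_9 < u_12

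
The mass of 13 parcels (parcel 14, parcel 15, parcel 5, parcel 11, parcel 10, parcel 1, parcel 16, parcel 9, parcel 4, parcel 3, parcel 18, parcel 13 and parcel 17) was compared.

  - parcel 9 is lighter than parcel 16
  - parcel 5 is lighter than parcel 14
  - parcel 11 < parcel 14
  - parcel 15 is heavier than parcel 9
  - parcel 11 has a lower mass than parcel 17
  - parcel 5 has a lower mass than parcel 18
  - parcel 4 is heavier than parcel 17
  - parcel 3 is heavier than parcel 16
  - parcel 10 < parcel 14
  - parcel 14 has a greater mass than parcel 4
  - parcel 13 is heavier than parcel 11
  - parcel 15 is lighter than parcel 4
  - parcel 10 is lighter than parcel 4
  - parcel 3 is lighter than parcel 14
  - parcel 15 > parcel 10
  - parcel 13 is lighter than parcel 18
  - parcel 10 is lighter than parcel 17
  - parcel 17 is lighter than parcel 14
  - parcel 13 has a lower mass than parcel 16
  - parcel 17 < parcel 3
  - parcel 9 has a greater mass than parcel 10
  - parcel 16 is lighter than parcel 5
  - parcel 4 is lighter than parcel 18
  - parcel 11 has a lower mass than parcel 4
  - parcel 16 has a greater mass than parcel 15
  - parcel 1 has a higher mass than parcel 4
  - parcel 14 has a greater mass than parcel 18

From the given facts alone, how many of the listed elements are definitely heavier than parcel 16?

The elements the relations force above parcel 16 are parcel 5, parcel 3, parcel 18, parcel 14 — no chain reaches any other.
That is 4.

4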